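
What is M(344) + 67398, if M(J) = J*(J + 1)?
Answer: 186078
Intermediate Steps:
M(J) = J*(1 + J)
M(344) + 67398 = 344*(1 + 344) + 67398 = 344*345 + 67398 = 118680 + 67398 = 186078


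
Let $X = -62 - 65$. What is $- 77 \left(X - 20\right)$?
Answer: $11319$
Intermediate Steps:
$X = -127$
$- 77 \left(X - 20\right) = - 77 \left(-127 - 20\right) = \left(-77\right) \left(-147\right) = 11319$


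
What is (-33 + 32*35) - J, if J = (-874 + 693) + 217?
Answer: 1051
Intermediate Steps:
J = 36 (J = -181 + 217 = 36)
(-33 + 32*35) - J = (-33 + 32*35) - 1*36 = (-33 + 1120) - 36 = 1087 - 36 = 1051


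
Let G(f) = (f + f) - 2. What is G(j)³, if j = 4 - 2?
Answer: 8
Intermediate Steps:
j = 2
G(f) = -2 + 2*f (G(f) = 2*f - 2 = -2 + 2*f)
G(j)³ = (-2 + 2*2)³ = (-2 + 4)³ = 2³ = 8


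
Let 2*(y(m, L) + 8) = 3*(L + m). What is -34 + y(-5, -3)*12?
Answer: -274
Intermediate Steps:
y(m, L) = -8 + 3*L/2 + 3*m/2 (y(m, L) = -8 + (3*(L + m))/2 = -8 + (3*L + 3*m)/2 = -8 + (3*L/2 + 3*m/2) = -8 + 3*L/2 + 3*m/2)
-34 + y(-5, -3)*12 = -34 + (-8 + (3/2)*(-3) + (3/2)*(-5))*12 = -34 + (-8 - 9/2 - 15/2)*12 = -34 - 20*12 = -34 - 240 = -274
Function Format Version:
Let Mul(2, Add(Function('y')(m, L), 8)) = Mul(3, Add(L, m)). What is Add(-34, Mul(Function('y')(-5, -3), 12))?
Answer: -274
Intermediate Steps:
Function('y')(m, L) = Add(-8, Mul(Rational(3, 2), L), Mul(Rational(3, 2), m)) (Function('y')(m, L) = Add(-8, Mul(Rational(1, 2), Mul(3, Add(L, m)))) = Add(-8, Mul(Rational(1, 2), Add(Mul(3, L), Mul(3, m)))) = Add(-8, Add(Mul(Rational(3, 2), L), Mul(Rational(3, 2), m))) = Add(-8, Mul(Rational(3, 2), L), Mul(Rational(3, 2), m)))
Add(-34, Mul(Function('y')(-5, -3), 12)) = Add(-34, Mul(Add(-8, Mul(Rational(3, 2), -3), Mul(Rational(3, 2), -5)), 12)) = Add(-34, Mul(Add(-8, Rational(-9, 2), Rational(-15, 2)), 12)) = Add(-34, Mul(-20, 12)) = Add(-34, -240) = -274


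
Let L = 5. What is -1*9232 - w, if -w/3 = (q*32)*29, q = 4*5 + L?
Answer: 60368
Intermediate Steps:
q = 25 (q = 4*5 + 5 = 20 + 5 = 25)
w = -69600 (w = -3*25*32*29 = -2400*29 = -3*23200 = -69600)
-1*9232 - w = -1*9232 - 1*(-69600) = -9232 + 69600 = 60368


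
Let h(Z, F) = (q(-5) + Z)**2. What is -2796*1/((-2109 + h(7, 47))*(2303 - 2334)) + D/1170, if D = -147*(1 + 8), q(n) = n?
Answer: -1991193/1696630 ≈ -1.1736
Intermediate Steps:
D = -1323 (D = -147*9 = -1323)
h(Z, F) = (-5 + Z)**2
-2796*1/((-2109 + h(7, 47))*(2303 - 2334)) + D/1170 = -2796*1/((-2109 + (-5 + 7)**2)*(2303 - 2334)) - 1323/1170 = -2796*(-1/(31*(-2109 + 2**2))) - 1323*1/1170 = -2796*(-1/(31*(-2109 + 4))) - 147/130 = -2796/((-2105*(-31))) - 147/130 = -2796/65255 - 147/130 = -1991193/1696630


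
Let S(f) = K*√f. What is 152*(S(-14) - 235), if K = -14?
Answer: -35720 - 2128*I*√14 ≈ -35720.0 - 7962.3*I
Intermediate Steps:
S(f) = -14*√f
152*(S(-14) - 235) = 152*(-14*I*√14 - 235) = 152*(-235 - 14*I*√14) = -35720 - 2128*I*√14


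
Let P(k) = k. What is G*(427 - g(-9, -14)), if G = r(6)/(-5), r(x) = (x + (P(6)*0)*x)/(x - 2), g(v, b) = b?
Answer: -1323/10 ≈ -132.30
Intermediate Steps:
r(x) = x/(-2 + x) (r(x) = (x + (6*0)*x)/(x - 2) = (x + 0*x)/(-2 + x) = (x + 0)/(-2 + x) = x/(-2 + x))
G = -3/10 (G = (6/(-2 + 6))/(-5) = -6/(5*4) = -⅕*3/2 = -3/10 ≈ -0.30000)
G*(427 - g(-9, -14)) = -3*(427 - 1*(-14))/10 = -3*(427 + 14)/10 = -3/10*441 = -1323/10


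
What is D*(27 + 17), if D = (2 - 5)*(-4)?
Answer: 528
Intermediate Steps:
D = 12 (D = -3*(-4) = 12)
D*(27 + 17) = 12*(27 + 17) = 12*44 = 528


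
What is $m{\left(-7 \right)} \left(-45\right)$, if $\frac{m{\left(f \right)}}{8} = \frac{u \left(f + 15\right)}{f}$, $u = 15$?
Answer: $\frac{43200}{7} \approx 6171.4$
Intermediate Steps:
$m{\left(f \right)} = \frac{8 \left(225 + 15 f\right)}{f}$ ($m{\left(f \right)} = 8 \frac{15 \left(f + 15\right)}{f} = 8 \frac{15 \left(15 + f\right)}{f} = 8 \frac{225 + 15 f}{f} = \frac{8 \left(225 + 15 f\right)}{f}$)
$m{\left(-7 \right)} \left(-45\right) = \left(120 + \frac{1800}{-7}\right) \left(-45\right) = \left(120 + 1800 \left(- \frac{1}{7}\right)\right) \left(-45\right) = \left(120 - \frac{1800}{7}\right) \left(-45\right) = \left(- \frac{960}{7}\right) \left(-45\right) = \frac{43200}{7}$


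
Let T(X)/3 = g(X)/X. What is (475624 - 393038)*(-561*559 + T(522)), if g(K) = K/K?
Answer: -2253203128925/87 ≈ -2.5899e+10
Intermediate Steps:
g(K) = 1
T(X) = 3/X (T(X) = 3*(1/X) = 3/X)
(475624 - 393038)*(-561*559 + T(522)) = (475624 - 393038)*(-561*559 + 3/522) = 82586*(-313599 + 3*(1/522)) = 82586*(-313599 + 1/174) = 82586*(-54566225/174) = -2253203128925/87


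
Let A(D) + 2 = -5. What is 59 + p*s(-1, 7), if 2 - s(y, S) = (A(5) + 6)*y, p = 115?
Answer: 174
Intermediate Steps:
A(D) = -7 (A(D) = -2 - 5 = -7)
s(y, S) = 2 + y (s(y, S) = 2 - (-7 + 6)*y = 2 - (-1)*y = 2 + y)
59 + p*s(-1, 7) = 59 + 115*(2 - 1) = 59 + 115*1 = 59 + 115 = 174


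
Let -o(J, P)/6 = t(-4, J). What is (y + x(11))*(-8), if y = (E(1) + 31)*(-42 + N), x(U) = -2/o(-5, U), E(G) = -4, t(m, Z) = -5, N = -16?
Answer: 187928/15 ≈ 12529.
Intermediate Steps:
o(J, P) = 30 (o(J, P) = -6*(-5) = 30)
x(U) = -1/15 (x(U) = -2/30 = -2*1/30 = -1/15)
y = -1566 (y = (-4 + 31)*(-42 - 16) = 27*(-58) = -1566)
(y + x(11))*(-8) = (-1566 - 1/15)*(-8) = -23491/15*(-8) = 187928/15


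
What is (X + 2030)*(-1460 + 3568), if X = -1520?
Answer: 1075080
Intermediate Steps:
(X + 2030)*(-1460 + 3568) = (-1520 + 2030)*(-1460 + 3568) = 510*2108 = 1075080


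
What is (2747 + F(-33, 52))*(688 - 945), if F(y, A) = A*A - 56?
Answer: -1386515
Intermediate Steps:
F(y, A) = -56 + A² (F(y, A) = A² - 56 = -56 + A²)
(2747 + F(-33, 52))*(688 - 945) = (2747 + (-56 + 52²))*(688 - 945) = (2747 + (-56 + 2704))*(-257) = (2747 + 2648)*(-257) = 5395*(-257) = -1386515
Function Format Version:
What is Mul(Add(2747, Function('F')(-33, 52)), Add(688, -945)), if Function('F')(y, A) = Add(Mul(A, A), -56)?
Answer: -1386515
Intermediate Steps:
Function('F')(y, A) = Add(-56, Pow(A, 2)) (Function('F')(y, A) = Add(Pow(A, 2), -56) = Add(-56, Pow(A, 2)))
Mul(Add(2747, Function('F')(-33, 52)), Add(688, -945)) = Mul(Add(2747, Add(-56, Pow(52, 2))), Add(688, -945)) = Mul(Add(2747, Add(-56, 2704)), -257) = Mul(Add(2747, 2648), -257) = Mul(5395, -257) = -1386515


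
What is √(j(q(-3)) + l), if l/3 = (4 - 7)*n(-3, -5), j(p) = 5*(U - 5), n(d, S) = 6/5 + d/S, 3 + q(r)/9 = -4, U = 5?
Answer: 9*I*√5/5 ≈ 4.0249*I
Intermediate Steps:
q(r) = -63 (q(r) = -27 + 9*(-4) = -27 - 36 = -63)
n(d, S) = 6/5 + d/S (n(d, S) = 6*(⅕) + d/S = 6/5 + d/S)
j(p) = 0 (j(p) = 5*(5 - 5) = 5*0 = 0)
l = -81/5 (l = 3*((4 - 7)*(6/5 - 3/(-5))) = 3*(-3*(6/5 - 3*(-⅕))) = 3*(-3*(6/5 + ⅗)) = 3*(-3*9/5) = 3*(-27/5) = -81/5 ≈ -16.200)
√(j(q(-3)) + l) = √(0 - 81/5) = √(-81/5) = 9*I*√5/5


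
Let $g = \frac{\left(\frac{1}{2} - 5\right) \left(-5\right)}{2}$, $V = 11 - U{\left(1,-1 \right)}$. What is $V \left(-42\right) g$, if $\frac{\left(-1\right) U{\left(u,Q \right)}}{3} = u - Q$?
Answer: $- \frac{16065}{2} \approx -8032.5$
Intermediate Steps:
$U{\left(u,Q \right)} = - 3 u + 3 Q$ ($U{\left(u,Q \right)} = - 3 \left(u - Q\right) = - 3 u + 3 Q$)
$V = 17$ ($V = 11 - \left(\left(-3\right) 1 + 3 \left(-1\right)\right) = 11 - \left(-3 - 3\right) = 11 - -6 = 11 + 6 = 17$)
$g = \frac{45}{4}$ ($g = \left(\frac{1}{2} - 5\right) \left(-5\right) \frac{1}{2} = \left(- \frac{9}{2}\right) \left(-5\right) \frac{1}{2} = \frac{45}{2} \cdot \frac{1}{2} = \frac{45}{4} \approx 11.25$)
$V \left(-42\right) g = 17 \left(-42\right) \frac{45}{4} = \left(-714\right) \frac{45}{4} = - \frac{16065}{2}$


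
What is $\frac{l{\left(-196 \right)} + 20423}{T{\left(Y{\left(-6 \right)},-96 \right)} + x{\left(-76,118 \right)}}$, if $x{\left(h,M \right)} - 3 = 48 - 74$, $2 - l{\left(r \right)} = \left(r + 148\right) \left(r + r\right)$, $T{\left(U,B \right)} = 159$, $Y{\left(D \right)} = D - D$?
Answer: $\frac{1609}{136} \approx 11.831$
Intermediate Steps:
$Y{\left(D \right)} = 0$
$l{\left(r \right)} = 2 - 2 r \left(148 + r\right)$ ($l{\left(r \right)} = 2 - \left(r + 148\right) \left(r + r\right) = 2 - \left(148 + r\right) 2 r = 2 - 2 r \left(148 + r\right)$)
$x{\left(h,M \right)} = -23$ ($x{\left(h,M \right)} = 3 + \left(48 - 74\right) = 3 - 26 = -23$)
$\frac{l{\left(-196 \right)} + 20423}{T{\left(Y{\left(-6 \right)},-96 \right)} + x{\left(-76,118 \right)}} = \frac{\left(2 - -58016 - 2 \left(-196\right)^{2}\right) + 20423}{159 - 23} = \frac{\left(2 + 58016 - 76832\right) + 20423}{136} = \left(\left(2 + 58016 - 76832\right) + 20423\right) \frac{1}{136} = \left(-18814 + 20423\right) \frac{1}{136} = 1609 \cdot \frac{1}{136} = \frac{1609}{136}$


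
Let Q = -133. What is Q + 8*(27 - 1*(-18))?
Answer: 227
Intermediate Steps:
Q + 8*(27 - 1*(-18)) = -133 + 8*(27 - 1*(-18)) = -133 + 8*(27 + 18) = -133 + 8*45 = -133 + 360 = 227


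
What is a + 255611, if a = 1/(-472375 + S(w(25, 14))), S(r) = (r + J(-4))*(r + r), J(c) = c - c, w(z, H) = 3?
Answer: 120739645126/472357 ≈ 2.5561e+5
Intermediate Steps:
J(c) = 0
S(r) = 2*r² (S(r) = (r + 0)*(r + r) = r*(2*r) = 2*r²)
a = -1/472357 (a = 1/(-472375 + 2*3²) = 1/(-472375 + 2*9) = 1/(-472375 + 18) = 1/(-472357) = -1/472357 ≈ -2.1170e-6)
a + 255611 = -1/472357 + 255611 = 120739645126/472357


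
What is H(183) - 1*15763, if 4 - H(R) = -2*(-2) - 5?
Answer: -15758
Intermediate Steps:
H(R) = 5 (H(R) = 4 - (-2*(-2) - 5) = 4 - (4 - 5) = 4 - 1*(-1) = 4 + 1 = 5)
H(183) - 1*15763 = 5 - 1*15763 = 5 - 15763 = -15758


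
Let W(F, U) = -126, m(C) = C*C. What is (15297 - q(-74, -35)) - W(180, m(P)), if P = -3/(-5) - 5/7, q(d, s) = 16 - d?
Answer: 15333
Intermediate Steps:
P = -4/35 (P = -3*(-1/5) - 5*1/7 = 3/5 - 5/7 = -4/35 ≈ -0.11429)
m(C) = C**2
(15297 - q(-74, -35)) - W(180, m(P)) = (15297 - (16 - 1*(-74))) - 1*(-126) = (15297 - (16 + 74)) + 126 = (15297 - 1*90) + 126 = (15297 - 90) + 126 = 15207 + 126 = 15333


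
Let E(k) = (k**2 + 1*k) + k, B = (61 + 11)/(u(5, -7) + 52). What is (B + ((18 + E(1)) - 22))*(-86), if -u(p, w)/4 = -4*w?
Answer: 946/5 ≈ 189.20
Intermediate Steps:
u(p, w) = 16*w (u(p, w) = -(-16)*w = 16*w)
B = -6/5 (B = (61 + 11)/(16*(-7) + 52) = 72/(-112 + 52) = 72/(-60) = 72*(-1/60) = -6/5 ≈ -1.2000)
E(k) = k**2 + 2*k (E(k) = (k**2 + k) + k = (k + k**2) + k = k**2 + 2*k)
(B + ((18 + E(1)) - 22))*(-86) = (-6/5 + ((18 + 1*(2 + 1)) - 22))*(-86) = (-6/5 + ((18 + 1*3) - 22))*(-86) = (-6/5 + ((18 + 3) - 22))*(-86) = (-6/5 + (21 - 22))*(-86) = (-6/5 - 1)*(-86) = -11/5*(-86) = 946/5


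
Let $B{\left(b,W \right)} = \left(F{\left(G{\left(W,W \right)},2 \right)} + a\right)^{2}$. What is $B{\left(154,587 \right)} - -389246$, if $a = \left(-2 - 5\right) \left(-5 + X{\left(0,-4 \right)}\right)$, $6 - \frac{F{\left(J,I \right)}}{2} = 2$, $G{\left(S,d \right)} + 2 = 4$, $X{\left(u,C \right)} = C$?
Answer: $394287$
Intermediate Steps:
$G{\left(S,d \right)} = 2$ ($G{\left(S,d \right)} = -2 + 4 = 2$)
$F{\left(J,I \right)} = 8$ ($F{\left(J,I \right)} = 12 - 4 = 8$)
$a = 63$ ($a = \left(-2 - 5\right) \left(-5 - 4\right) = \left(-7\right) \left(-9\right) = 63$)
$B{\left(b,W \right)} = 5041$ ($B{\left(b,W \right)} = \left(8 + 63\right)^{2} = 71^{2} = 5041$)
$B{\left(154,587 \right)} - -389246 = 5041 - -389246 = 5041 + 389246 = 394287$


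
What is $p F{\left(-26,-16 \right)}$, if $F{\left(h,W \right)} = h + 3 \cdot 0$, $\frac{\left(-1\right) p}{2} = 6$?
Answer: $312$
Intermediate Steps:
$p = -12$ ($p = \left(-2\right) 6 = -12$)
$F{\left(h,W \right)} = h$ ($F{\left(h,W \right)} = h + 0 = h$)
$p F{\left(-26,-16 \right)} = \left(-12\right) \left(-26\right) = 312$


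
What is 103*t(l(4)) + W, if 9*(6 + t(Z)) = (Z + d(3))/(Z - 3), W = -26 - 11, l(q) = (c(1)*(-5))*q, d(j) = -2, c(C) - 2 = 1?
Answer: -364999/567 ≈ -643.74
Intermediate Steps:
c(C) = 3 (c(C) = 2 + 1 = 3)
l(q) = -15*q (l(q) = (3*(-5))*q = -15*q)
W = -37
t(Z) = -6 + (-2 + Z)/(9*(-3 + Z)) (t(Z) = -6 + ((Z - 2)/(Z - 3))/9 = -6 + ((-2 + Z)/(-3 + Z))/9 = -6 + (-2 + Z)/(9*(-3 + Z)))
103*t(l(4)) + W = 103*((160 - (-795)*4)/(9*(-3 - 15*4))) - 37 = 103*((160 - 53*(-60))/(9*(-3 - 60))) - 37 = 103*((⅑)*(160 + 3180)/(-63)) - 37 = 103*((⅑)*(-1/63)*3340) - 37 = 103*(-3340/567) - 37 = -344020/567 - 37 = -364999/567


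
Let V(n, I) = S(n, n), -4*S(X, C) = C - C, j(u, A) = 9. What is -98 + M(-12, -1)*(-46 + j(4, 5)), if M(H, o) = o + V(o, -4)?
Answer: -61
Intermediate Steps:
S(X, C) = 0 (S(X, C) = -(C - C)/4 = -1/4*0 = 0)
V(n, I) = 0
M(H, o) = o (M(H, o) = o + 0 = o)
-98 + M(-12, -1)*(-46 + j(4, 5)) = -98 - (-46 + 9) = -98 - 1*(-37) = -98 + 37 = -61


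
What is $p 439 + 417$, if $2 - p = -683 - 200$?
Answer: $388932$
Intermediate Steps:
$p = 885$ ($p = 2 - \left(-683 - 200\right) = 2 - -883 = 2 + 883 = 885$)
$p 439 + 417 = 885 \cdot 439 + 417 = 388515 + 417 = 388932$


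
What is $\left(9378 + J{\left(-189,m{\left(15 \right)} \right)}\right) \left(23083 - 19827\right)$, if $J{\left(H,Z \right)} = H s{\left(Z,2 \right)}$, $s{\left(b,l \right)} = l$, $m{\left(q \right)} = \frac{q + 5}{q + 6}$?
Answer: $29304000$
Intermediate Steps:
$m{\left(q \right)} = \frac{5 + q}{6 + q}$
$J{\left(H,Z \right)} = 2 H$ ($J{\left(H,Z \right)} = H 2 = 2 H$)
$\left(9378 + J{\left(-189,m{\left(15 \right)} \right)}\right) \left(23083 - 19827\right) = \left(9378 + 2 \left(-189\right)\right) \left(23083 - 19827\right) = \left(9378 - 378\right) 3256 = 9000 \cdot 3256 = 29304000$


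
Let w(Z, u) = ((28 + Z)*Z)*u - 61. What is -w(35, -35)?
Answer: 77236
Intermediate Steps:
w(Z, u) = -61 + Z*u*(28 + Z) (w(Z, u) = (Z*(28 + Z))*u - 61 = Z*u*(28 + Z) - 61 = -61 + Z*u*(28 + Z))
-w(35, -35) = -(-61 - 35*35² + 28*35*(-35)) = -(-61 - 35*1225 - 34300) = -(-61 - 42875 - 34300) = -1*(-77236) = 77236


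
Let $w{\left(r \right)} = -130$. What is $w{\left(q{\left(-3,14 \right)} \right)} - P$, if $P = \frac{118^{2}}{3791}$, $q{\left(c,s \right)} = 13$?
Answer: $- \frac{506754}{3791} \approx -133.67$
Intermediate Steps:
$P = \frac{13924}{3791}$ ($P = 13924 \cdot \frac{1}{3791} = \frac{13924}{3791} \approx 3.6729$)
$w{\left(q{\left(-3,14 \right)} \right)} - P = -130 - \frac{13924}{3791} = - \frac{506754}{3791}$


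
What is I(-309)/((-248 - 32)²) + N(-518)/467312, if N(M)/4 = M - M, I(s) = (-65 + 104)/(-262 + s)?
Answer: -39/44766400 ≈ -8.7119e-7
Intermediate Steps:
I(s) = 39/(-262 + s)
N(M) = 0 (N(M) = 4*(M - M) = 4*0 = 0)
I(-309)/((-248 - 32)²) + N(-518)/467312 = (39/(-262 - 309))/((-248 - 32)²) + 0/467312 = (39/(-571))/((-280)²) + 0*(1/467312) = (39*(-1/571))/78400 + 0 = -39/571*1/78400 + 0 = -39/44766400 + 0 = -39/44766400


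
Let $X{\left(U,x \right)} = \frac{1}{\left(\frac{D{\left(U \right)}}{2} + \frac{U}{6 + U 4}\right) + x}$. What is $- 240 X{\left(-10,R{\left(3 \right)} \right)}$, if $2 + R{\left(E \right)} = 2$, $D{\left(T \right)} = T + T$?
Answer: $\frac{272}{11} \approx 24.727$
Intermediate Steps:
$D{\left(T \right)} = 2 T$
$R{\left(E \right)} = 0$ ($R{\left(E \right)} = -2 + 2 = 0$)
$X{\left(U,x \right)} = \frac{1}{U + x + \frac{U}{6 + 4 U}}$ ($X{\left(U,x \right)} = \frac{1}{\left(\frac{2 U}{2} + \frac{U}{6 + U 4}\right) + x} = \frac{1}{\left(2 U \frac{1}{2} + \frac{U}{6 + 4 U}\right) + x} = \frac{1}{\left(U + \frac{U}{6 + 4 U}\right) + x} = \frac{1}{U + x + \frac{U}{6 + 4 U}}$)
$- 240 X{\left(-10,R{\left(3 \right)} \right)} = - 240 \frac{2 \left(3 + 2 \left(-10\right)\right)}{4 \left(-10\right)^{2} + 6 \cdot 0 + 7 \left(-10\right) + 4 \left(-10\right) 0} = - 240 \frac{2 \left(3 - 20\right)}{4 \cdot 100 + 0 - 70 + 0} = - 240 \cdot 2 \frac{1}{400 + 0 - 70 + 0} \left(-17\right) = - 240 \cdot 2 \cdot \frac{1}{330} \left(-17\right) = \left(-240\right) \left(- \frac{17}{165}\right) = \frac{272}{11}$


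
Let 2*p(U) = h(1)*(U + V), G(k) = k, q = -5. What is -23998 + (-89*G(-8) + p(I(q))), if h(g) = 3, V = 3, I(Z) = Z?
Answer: -23289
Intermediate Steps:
p(U) = 9/2 + 3*U/2 (p(U) = (3*(U + 3))/2 = (3*(3 + U))/2 = (9 + 3*U)/2 = 9/2 + 3*U/2)
-23998 + (-89*G(-8) + p(I(q))) = -23998 + (-89*(-8) + (9/2 + (3/2)*(-5))) = -23998 + (712 + (9/2 - 15/2)) = -23998 + (712 - 3) = -23998 + 709 = -23289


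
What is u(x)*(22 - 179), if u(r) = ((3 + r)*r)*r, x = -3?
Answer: 0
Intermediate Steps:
u(r) = r**2*(3 + r) (u(r) = (r*(3 + r))*r = r**2*(3 + r))
u(x)*(22 - 179) = ((-3)**2*(3 - 3))*(22 - 179) = (9*0)*(-157) = 0*(-157) = 0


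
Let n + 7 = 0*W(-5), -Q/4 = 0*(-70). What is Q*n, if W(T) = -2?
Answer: 0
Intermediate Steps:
Q = 0 (Q = -0*(-70) = -4*0 = 0)
n = -7 (n = -7 + 0*(-2) = -7 + 0 = -7)
Q*n = 0*(-7) = 0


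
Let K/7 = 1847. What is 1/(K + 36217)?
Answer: 1/49146 ≈ 2.0348e-5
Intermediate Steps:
K = 12929 (K = 7*1847 = 12929)
1/(K + 36217) = 1/(12929 + 36217) = 1/49146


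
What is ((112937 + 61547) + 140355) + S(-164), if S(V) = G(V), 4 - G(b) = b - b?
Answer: 314843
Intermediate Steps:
G(b) = 4 (G(b) = 4 - (b - b) = 4 - 1*0 = 4 + 0 = 4)
S(V) = 4
((112937 + 61547) + 140355) + S(-164) = ((112937 + 61547) + 140355) + 4 = (174484 + 140355) + 4 = 314839 + 4 = 314843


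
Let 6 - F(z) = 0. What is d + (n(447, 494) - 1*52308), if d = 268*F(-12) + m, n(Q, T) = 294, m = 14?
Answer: -50392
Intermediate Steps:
F(z) = 6 (F(z) = 6 - 1*0 = 6 + 0 = 6)
d = 1622 (d = 268*6 + 14 = 1608 + 14 = 1622)
d + (n(447, 494) - 1*52308) = 1622 + (294 - 1*52308) = 1622 + (294 - 52308) = 1622 - 52014 = -50392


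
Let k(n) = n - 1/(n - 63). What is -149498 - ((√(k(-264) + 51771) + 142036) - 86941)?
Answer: -204593 - √5507592330/327 ≈ -2.0482e+5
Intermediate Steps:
k(n) = n - 1/(-63 + n)
-149498 - ((√(k(-264) + 51771) + 142036) - 86941) = -149498 - ((√((-1 + (-264)² - 63*(-264))/(-63 - 264) + 51771) + 142036) - 86941) = -149498 - ((√((-1 + 69696 + 16632)/(-327) + 51771) + 142036) - 86941) = -149498 - ((√(-1/327*86327 + 51771) + 142036) - 86941) = -149498 - ((√(-86327/327 + 51771) + 142036) - 86941) = -149498 - ((√(16842790/327) + 142036) - 86941) = -149498 - ((√5507592330/327 + 142036) - 86941) = -149498 - ((142036 + √5507592330/327) - 86941) = -149498 - (55095 + √5507592330/327) = -149498 + (-55095 - √5507592330/327) = -204593 - √5507592330/327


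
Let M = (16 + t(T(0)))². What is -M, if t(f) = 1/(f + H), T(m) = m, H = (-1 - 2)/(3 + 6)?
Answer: -169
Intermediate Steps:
H = -⅓ (H = -3/9 = -3*⅑ = -⅓ ≈ -0.33333)
t(f) = 1/(-⅓ + f) (t(f) = 1/(f - ⅓) = 1/(-⅓ + f))
M = 169 (M = (16 + 3/(-1 + 3*0))² = (16 + 3/(-1 + 0))² = (16 + 3/(-1))² = (16 + 3*(-1))² = (16 - 3)² = 13² = 169)
-M = -1*169 = -169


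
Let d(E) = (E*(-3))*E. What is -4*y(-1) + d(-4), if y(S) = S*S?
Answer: -52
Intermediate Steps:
d(E) = -3*E² (d(E) = (-3*E)*E = -3*E²)
y(S) = S²
-4*y(-1) + d(-4) = -4*(-1)² - 3*(-4)² = -4*1 - 3*16 = -4 - 48 = -52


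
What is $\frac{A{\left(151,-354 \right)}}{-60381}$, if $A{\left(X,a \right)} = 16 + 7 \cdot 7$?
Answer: $- \frac{65}{60381} \approx -0.0010765$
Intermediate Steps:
$A{\left(X,a \right)} = 65$ ($A{\left(X,a \right)} = 16 + 49 = 65$)
$\frac{A{\left(151,-354 \right)}}{-60381} = \frac{65}{-60381} = 65 \left(- \frac{1}{60381}\right) = - \frac{65}{60381}$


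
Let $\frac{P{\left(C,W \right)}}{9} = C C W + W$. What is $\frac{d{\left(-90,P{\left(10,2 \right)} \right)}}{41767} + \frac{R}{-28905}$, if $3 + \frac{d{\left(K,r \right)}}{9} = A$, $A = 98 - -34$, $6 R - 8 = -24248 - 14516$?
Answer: $\frac{910037041}{3621825405} \approx 0.25126$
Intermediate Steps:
$P{\left(C,W \right)} = 9 W + 9 W C^{2}$ ($P{\left(C,W \right)} = 9 \left(C C W + W\right) = 9 \left(C^{2} W + W\right) = 9 \left(W C^{2} + W\right) = 9 \left(W + W C^{2}\right) = 9 W + 9 W C^{2}$)
$R = - \frac{19378}{3}$ ($R = \frac{4}{3} + \frac{-24248 - 14516}{6} = \frac{4}{3} + \frac{1}{6} \left(-38764\right) = \frac{4}{3} - \frac{19382}{3} = - \frac{19378}{3} \approx -6459.3$)
$A = 132$ ($A = 98 + 34 = 132$)
$d{\left(K,r \right)} = 1161$ ($d{\left(K,r \right)} = -27 + 9 \cdot 132 = -27 + 1188 = 1161$)
$\frac{d{\left(-90,P{\left(10,2 \right)} \right)}}{41767} + \frac{R}{-28905} = \frac{1161}{41767} - \frac{19378}{3 \left(-28905\right)} = 1161 \cdot \frac{1}{41767} - - \frac{19378}{86715} = \frac{1161}{41767} + \frac{19378}{86715} = \frac{910037041}{3621825405}$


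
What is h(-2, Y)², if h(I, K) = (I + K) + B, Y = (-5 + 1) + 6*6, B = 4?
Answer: 1156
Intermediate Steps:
Y = 32 (Y = -4 + 36 = 32)
h(I, K) = 4 + I + K (h(I, K) = (I + K) + 4 = 4 + I + K)
h(-2, Y)² = (4 - 2 + 32)² = 34² = 1156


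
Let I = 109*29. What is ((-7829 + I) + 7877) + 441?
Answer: 3650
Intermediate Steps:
I = 3161
((-7829 + I) + 7877) + 441 = ((-7829 + 3161) + 7877) + 441 = (-4668 + 7877) + 441 = 3209 + 441 = 3650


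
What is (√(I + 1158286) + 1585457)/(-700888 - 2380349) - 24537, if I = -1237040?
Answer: -75605897726/3081237 - 13*I*√466/3081237 ≈ -24538.0 - 9.1078e-5*I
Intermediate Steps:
(√(I + 1158286) + 1585457)/(-700888 - 2380349) - 24537 = (√(-1237040 + 1158286) + 1585457)/(-700888 - 2380349) - 24537 = (√(-78754) + 1585457)/(-3081237) - 24537 = (13*I*√466 + 1585457)*(-1/3081237) - 24537 = (1585457 + 13*I*√466)*(-1/3081237) - 24537 = (-1585457/3081237 - 13*I*√466/3081237) - 24537 = -75605897726/3081237 - 13*I*√466/3081237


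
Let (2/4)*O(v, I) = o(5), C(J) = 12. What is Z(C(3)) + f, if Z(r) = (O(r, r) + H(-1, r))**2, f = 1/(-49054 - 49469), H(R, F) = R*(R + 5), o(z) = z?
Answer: 3546827/98523 ≈ 36.000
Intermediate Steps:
O(v, I) = 10 (O(v, I) = 2*5 = 10)
H(R, F) = R*(5 + R)
f = -1/98523 (f = 1/(-98523) = -1/98523 ≈ -1.0150e-5)
Z(r) = 36 (Z(r) = (10 - (5 - 1))**2 = (10 - 1*4)**2 = (10 - 4)**2 = 6**2 = 36)
Z(C(3)) + f = 36 - 1/98523 = 3546827/98523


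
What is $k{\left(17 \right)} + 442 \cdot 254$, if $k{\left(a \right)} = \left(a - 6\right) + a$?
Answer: $112296$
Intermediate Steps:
$k{\left(a \right)} = -6 + 2 a$ ($k{\left(a \right)} = \left(-6 + a\right) + a = -6 + 2 a$)
$k{\left(17 \right)} + 442 \cdot 254 = \left(-6 + 2 \cdot 17\right) + 442 \cdot 254 = \left(-6 + 34\right) + 112268 = 28 + 112268 = 112296$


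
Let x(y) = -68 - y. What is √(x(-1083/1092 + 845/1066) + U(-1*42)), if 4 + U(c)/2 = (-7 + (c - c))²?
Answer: 3*√137341841/7462 ≈ 4.7116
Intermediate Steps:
U(c) = 90 (U(c) = -8 + 2*(-7 + (c - c))² = -8 + 2*(-7 + 0)² = -8 + 2*(-7)² = -8 + 2*49 = -8 + 98 = 90)
√(x(-1083/1092 + 845/1066) + U(-1*42)) = √((-68 - (-1083/1092 + 845/1066)) + 90) = √((-68 - (-1083*1/1092 + 845*(1/1066))) + 90) = √((-68 - (-361/364 + 65/82)) + 90) = √((-68 - 1*(-2971/14924)) + 90) = √((-68 + 2971/14924) + 90) = √(-1011861/14924 + 90) = √(331299/14924) = 3*√137341841/7462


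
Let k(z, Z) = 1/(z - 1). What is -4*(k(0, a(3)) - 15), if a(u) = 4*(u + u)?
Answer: 64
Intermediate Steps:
a(u) = 8*u (a(u) = 4*(2*u) = 8*u)
k(z, Z) = 1/(-1 + z)
-4*(k(0, a(3)) - 15) = -4*(1/(-1 + 0) - 15) = -4*(1/(-1) - 15) = -4*(-1 - 15) = -4*(-16) = 64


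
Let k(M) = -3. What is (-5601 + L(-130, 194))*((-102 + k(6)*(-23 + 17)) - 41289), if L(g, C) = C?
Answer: 223703811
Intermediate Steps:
(-5601 + L(-130, 194))*((-102 + k(6)*(-23 + 17)) - 41289) = (-5601 + 194)*((-102 - 3*(-23 + 17)) - 41289) = -5407*((-102 - 3*(-6)) - 41289) = -5407*((-102 + 18) - 41289) = -5407*(-84 - 41289) = -5407*(-41373) = 223703811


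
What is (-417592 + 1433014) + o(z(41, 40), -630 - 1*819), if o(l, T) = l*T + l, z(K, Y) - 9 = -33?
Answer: 1050174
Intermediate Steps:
z(K, Y) = -24 (z(K, Y) = 9 - 33 = -24)
o(l, T) = l + T*l (o(l, T) = T*l + l = l + T*l)
(-417592 + 1433014) + o(z(41, 40), -630 - 1*819) = (-417592 + 1433014) - 24*(1 + (-630 - 1*819)) = 1015422 - 24*(1 + (-630 - 819)) = 1015422 - 24*(1 - 1449) = 1015422 - 24*(-1448) = 1015422 + 34752 = 1050174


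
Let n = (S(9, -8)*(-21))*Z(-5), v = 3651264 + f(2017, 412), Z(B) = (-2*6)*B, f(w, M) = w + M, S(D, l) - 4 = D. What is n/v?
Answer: -16380/3653693 ≈ -0.0044831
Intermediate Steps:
S(D, l) = 4 + D
f(w, M) = M + w
Z(B) = -12*B
v = 3653693 (v = 3651264 + (412 + 2017) = 3651264 + 2429 = 3653693)
n = -16380 (n = ((4 + 9)*(-21))*(-12*(-5)) = (13*(-21))*60 = -273*60 = -16380)
n/v = -16380/3653693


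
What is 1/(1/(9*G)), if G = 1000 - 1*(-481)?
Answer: 13329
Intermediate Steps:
G = 1481 (G = 1000 + 481 = 1481)
1/(1/(9*G)) = 1/(1/(9*1481)) = 1/(1/13329) = 13329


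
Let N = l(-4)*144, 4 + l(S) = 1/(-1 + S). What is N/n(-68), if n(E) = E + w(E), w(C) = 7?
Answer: 3024/305 ≈ 9.9147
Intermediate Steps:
l(S) = -4 + 1/(-1 + S)
n(E) = 7 + E (n(E) = E + 7 = 7 + E)
N = -3024/5 (N = ((5 - 4*(-4))/(-1 - 4))*144 = ((5 + 16)/(-5))*144 = -⅕*21*144 = -21/5*144 = -3024/5 ≈ -604.80)
N/n(-68) = -3024/(5*(7 - 68)) = -3024/5/(-61) = -3024/5*(-1/61) = 3024/305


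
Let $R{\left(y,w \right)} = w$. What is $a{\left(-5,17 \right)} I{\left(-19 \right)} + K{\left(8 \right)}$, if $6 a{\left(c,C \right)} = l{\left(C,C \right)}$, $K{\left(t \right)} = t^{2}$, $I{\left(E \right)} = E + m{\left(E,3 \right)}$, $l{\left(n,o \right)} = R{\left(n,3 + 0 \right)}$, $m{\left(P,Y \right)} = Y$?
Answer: $56$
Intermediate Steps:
$l{\left(n,o \right)} = 3$ ($l{\left(n,o \right)} = 3 + 0 = 3$)
$I{\left(E \right)} = 3 + E$ ($I{\left(E \right)} = E + 3 = 3 + E$)
$a{\left(c,C \right)} = \frac{1}{2}$ ($a{\left(c,C \right)} = \frac{1}{6} \cdot 3 = \frac{1}{2}$)
$a{\left(-5,17 \right)} I{\left(-19 \right)} + K{\left(8 \right)} = \frac{3 - 19}{2} + 8^{2} = \frac{1}{2} \left(-16\right) + 64 = -8 + 64 = 56$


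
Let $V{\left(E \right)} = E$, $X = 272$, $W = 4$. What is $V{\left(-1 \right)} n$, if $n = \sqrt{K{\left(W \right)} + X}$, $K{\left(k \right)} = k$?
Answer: $- 2 \sqrt{69} \approx -16.613$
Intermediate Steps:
$n = 2 \sqrt{69}$ ($n = \sqrt{4 + 272} = \sqrt{276} = 2 \sqrt{69} \approx 16.613$)
$V{\left(-1 \right)} n = - 2 \sqrt{69}$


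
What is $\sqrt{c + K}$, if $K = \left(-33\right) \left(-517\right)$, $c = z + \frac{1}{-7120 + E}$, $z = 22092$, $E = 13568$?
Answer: $\frac{\sqrt{101740793635}}{1612} \approx 197.87$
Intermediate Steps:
$c = \frac{142449217}{6448}$ ($c = 22092 + \frac{1}{-7120 + 13568} = 22092 + \frac{1}{6448} = \frac{142449217}{6448} \approx 22092.0$)
$K = 17061$
$\sqrt{c + K} = \sqrt{\frac{142449217}{6448} + 17061} = \sqrt{\frac{252458545}{6448}} = \frac{\sqrt{101740793635}}{1612}$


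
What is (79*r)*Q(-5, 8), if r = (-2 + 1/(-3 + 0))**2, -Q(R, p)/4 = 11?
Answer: -170324/9 ≈ -18925.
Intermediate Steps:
Q(R, p) = -44 (Q(R, p) = -4*11 = -44)
r = 49/9 (r = (-2 + 1/(-3))**2 = (-2 - 1/3)**2 = (-7/3)**2 = 49/9 ≈ 5.4444)
(79*r)*Q(-5, 8) = (79*(49/9))*(-44) = (3871/9)*(-44) = -170324/9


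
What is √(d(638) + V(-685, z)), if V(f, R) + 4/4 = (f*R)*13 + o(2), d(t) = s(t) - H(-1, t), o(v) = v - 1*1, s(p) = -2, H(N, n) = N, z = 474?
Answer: I*√4220971 ≈ 2054.5*I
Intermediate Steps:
o(v) = -1 + v (o(v) = v - 1 = -1 + v)
d(t) = -1 (d(t) = -2 - 1*(-1) = -2 + 1 = -1)
V(f, R) = 13*R*f (V(f, R) = -1 + ((f*R)*13 + (-1 + 2)) = -1 + ((R*f)*13 + 1) = -1 + (13*R*f + 1) = -1 + (1 + 13*R*f) = 13*R*f)
√(d(638) + V(-685, z)) = √(-1 + 13*474*(-685)) = √(-1 - 4220970) = √(-4220971) = I*√4220971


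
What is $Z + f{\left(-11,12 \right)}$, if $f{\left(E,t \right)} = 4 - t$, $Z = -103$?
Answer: $-111$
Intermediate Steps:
$Z + f{\left(-11,12 \right)} = -103 + \left(4 - 12\right) = -103 - 8 = -111$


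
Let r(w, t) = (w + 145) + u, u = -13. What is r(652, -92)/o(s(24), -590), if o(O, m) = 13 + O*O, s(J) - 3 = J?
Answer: 56/53 ≈ 1.0566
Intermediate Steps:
s(J) = 3 + J
r(w, t) = 132 + w (r(w, t) = (w + 145) - 13 = (145 + w) - 13 = 132 + w)
o(O, m) = 13 + O²
r(652, -92)/o(s(24), -590) = (132 + 652)/(13 + (3 + 24)²) = 784/(13 + 27²) = 784/(13 + 729) = 784/742 = 784*(1/742) = 56/53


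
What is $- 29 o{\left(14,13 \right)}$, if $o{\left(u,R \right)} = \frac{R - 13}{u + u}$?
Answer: $0$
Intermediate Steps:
$o{\left(u,R \right)} = \frac{-13 + R}{2 u}$
$- 29 o{\left(14,13 \right)} = - 29 \frac{-13 + 13}{2 \cdot 14} = - 29 \cdot \frac{1}{2} \cdot \frac{1}{14} \cdot 0 = \left(-29\right) 0 = 0$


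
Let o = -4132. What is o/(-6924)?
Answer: 1033/1731 ≈ 0.59676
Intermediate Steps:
o/(-6924) = -4132/(-6924) = -4132*(-1/6924) = 1033/1731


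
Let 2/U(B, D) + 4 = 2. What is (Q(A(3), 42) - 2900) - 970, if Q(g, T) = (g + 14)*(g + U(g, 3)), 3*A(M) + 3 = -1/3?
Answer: -315674/81 ≈ -3897.2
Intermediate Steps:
A(M) = -10/9 (A(M) = -1 + (-1/3)/3 = -1 + (-1*1/3)/3 = -1 + (1/3)*(-1/3) = -1 - 1/9 = -10/9)
U(B, D) = -1 (U(B, D) = 2/(-4 + 2) = 2/(-2) = 2*(-1/2) = -1)
Q(g, T) = (-1 + g)*(14 + g) (Q(g, T) = (g + 14)*(g - 1) = (14 + g)*(-1 + g) = (-1 + g)*(14 + g))
(Q(A(3), 42) - 2900) - 970 = ((-14 + (-10/9)**2 + 13*(-10/9)) - 2900) - 970 = ((-14 + 100/81 - 130/9) - 2900) - 970 = (-2204/81 - 2900) - 970 = -237104/81 - 970 = -315674/81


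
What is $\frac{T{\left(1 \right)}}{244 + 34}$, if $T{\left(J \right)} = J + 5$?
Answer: $\frac{3}{139} \approx 0.021583$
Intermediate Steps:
$T{\left(J \right)} = 5 + J$
$\frac{T{\left(1 \right)}}{244 + 34} = \frac{5 + 1}{244 + 34} = \frac{1}{278} \cdot 6 = \frac{3}{139}$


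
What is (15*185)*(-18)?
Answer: -49950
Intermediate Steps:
(15*185)*(-18) = 2775*(-18) = -49950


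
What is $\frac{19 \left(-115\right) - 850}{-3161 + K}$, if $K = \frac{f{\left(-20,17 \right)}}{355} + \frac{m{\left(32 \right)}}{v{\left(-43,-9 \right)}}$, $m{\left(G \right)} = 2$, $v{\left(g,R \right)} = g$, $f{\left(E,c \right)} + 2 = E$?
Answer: $\frac{46329275}{48254321} \approx 0.96011$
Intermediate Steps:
$f{\left(E,c \right)} = -2 + E$
$K = - \frac{1656}{15265}$ ($K = \frac{-2 - 20}{355} + \frac{2}{-43} = \left(-22\right) \frac{1}{355} + 2 \left(- \frac{1}{43}\right) = - \frac{22}{355} - \frac{2}{43} = - \frac{1656}{15265} \approx -0.10848$)
$\frac{19 \left(-115\right) - 850}{-3161 + K} = \frac{19 \left(-115\right) - 850}{-3161 - \frac{1656}{15265}} = \frac{-2185 - 850}{- \frac{48254321}{15265}} = \left(-3035\right) \left(- \frac{15265}{48254321}\right) = \frac{46329275}{48254321}$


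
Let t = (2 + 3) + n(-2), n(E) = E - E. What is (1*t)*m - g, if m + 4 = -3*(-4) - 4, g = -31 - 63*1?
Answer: 114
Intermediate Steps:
n(E) = 0
g = -94 (g = -31 - 63 = -94)
t = 5 (t = (2 + 3) + 0 = 5 + 0 = 5)
m = 4 (m = -4 + (-3*(-4) - 4) = -4 + (12 - 4) = -4 + 8 = 4)
(1*t)*m - g = (1*5)*4 - 1*(-94) = 5*4 + 94 = 20 + 94 = 114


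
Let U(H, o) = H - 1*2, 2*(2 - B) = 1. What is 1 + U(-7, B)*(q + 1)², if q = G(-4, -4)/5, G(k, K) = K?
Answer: 16/25 ≈ 0.64000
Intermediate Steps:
B = 3/2 (B = 2 - ½*1 = 2 - ½ = 3/2 ≈ 1.5000)
U(H, o) = -2 + H (U(H, o) = H - 2 = -2 + H)
q = -⅘ (q = -4/5 = -4*⅕ = -⅘ ≈ -0.80000)
1 + U(-7, B)*(q + 1)² = 1 + (-2 - 7)*(-⅘ + 1)² = 1 - 9*(⅕)² = 1 - 9*1/25 = 1 - 9/25 = 16/25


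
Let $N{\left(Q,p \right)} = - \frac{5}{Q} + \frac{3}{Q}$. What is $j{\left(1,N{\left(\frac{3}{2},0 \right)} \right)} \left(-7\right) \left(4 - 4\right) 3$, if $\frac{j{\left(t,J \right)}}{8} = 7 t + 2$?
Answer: $0$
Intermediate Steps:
$N{\left(Q,p \right)} = - \frac{2}{Q}$
$j{\left(t,J \right)} = 16 + 56 t$ ($j{\left(t,J \right)} = 8 \left(7 t + 2\right) = 8 \left(2 + 7 t\right) = 16 + 56 t$)
$j{\left(1,N{\left(\frac{3}{2},0 \right)} \right)} \left(-7\right) \left(4 - 4\right) 3 = \left(16 + 56 \cdot 1\right) \left(-7\right) \left(4 - 4\right) 3 = \left(16 + 56\right) \left(-7\right) 0 \cdot 3 = 72 \left(-7\right) 0 = \left(-504\right) 0 = 0$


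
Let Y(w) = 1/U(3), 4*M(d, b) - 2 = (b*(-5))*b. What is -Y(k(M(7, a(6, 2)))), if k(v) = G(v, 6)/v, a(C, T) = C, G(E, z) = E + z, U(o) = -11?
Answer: 1/11 ≈ 0.090909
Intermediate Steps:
M(d, b) = ½ - 5*b²/4 (M(d, b) = ½ + ((b*(-5))*b)/4 = ½ + ((-5*b)*b)/4 = ½ + (-5*b²)/4 = ½ - 5*b²/4)
k(v) = (6 + v)/v (k(v) = (v + 6)/v = (6 + v)/v)
Y(w) = -1/11 (Y(w) = 1/(-11) = -1/11)
-Y(k(M(7, a(6, 2)))) = -1*(-1/11) = 1/11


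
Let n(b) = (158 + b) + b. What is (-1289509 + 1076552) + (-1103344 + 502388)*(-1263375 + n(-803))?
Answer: 760102757831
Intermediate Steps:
n(b) = 158 + 2*b
(-1289509 + 1076552) + (-1103344 + 502388)*(-1263375 + n(-803)) = (-1289509 + 1076552) + (-1103344 + 502388)*(-1263375 + (158 + 2*(-803))) = -212957 - 600956*(-1263375 + (158 - 1606)) = -212957 - 600956*(-1263375 - 1448) = -212957 - 600956*(-1264823) = -212957 + 760102970788 = 760102757831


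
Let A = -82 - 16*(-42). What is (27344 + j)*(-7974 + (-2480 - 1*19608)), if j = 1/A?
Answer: -242494536791/295 ≈ -8.2201e+8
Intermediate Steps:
A = 590 (A = -82 + 672 = 590)
j = 1/590 ≈ 0.0016949
(27344 + j)*(-7974 + (-2480 - 1*19608)) = (27344 + 1/590)*(-7974 + (-2480 - 1*19608)) = 16132961*(-7974 + (-2480 - 19608))/590 = 16132961*(-7974 - 22088)/590 = (16132961/590)*(-30062) = -242494536791/295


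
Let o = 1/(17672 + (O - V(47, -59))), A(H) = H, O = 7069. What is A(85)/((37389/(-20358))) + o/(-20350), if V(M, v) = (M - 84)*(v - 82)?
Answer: -20834031115133/450156082200 ≈ -46.282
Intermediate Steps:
V(M, v) = (-84 + M)*(-82 + v)
o = 1/19524 (o = 1/(17672 + (7069 - (6888 - 84*(-59) - 82*47 + 47*(-59)))) = 1/(17672 + (7069 - (6888 + 4956 - 3854 - 2773))) = 1/(17672 + (7069 - 1*5217)) = 1/(17672 + (7069 - 5217)) = 1/(17672 + 1852) = 1/19524 ≈ 5.1219e-5)
A(85)/((37389/(-20358))) + o/(-20350) = 85/((37389/(-20358))) + (1/19524)/(-20350) = 85/((37389*(-1/20358))) + (1/19524)*(-1/20350) = 85/(-12463/6786) - 1/397313400 = 85*(-6786/12463) - 1/397313400 = -576810/12463 - 1/397313400 = -20834031115133/450156082200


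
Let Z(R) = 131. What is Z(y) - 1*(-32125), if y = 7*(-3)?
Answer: 32256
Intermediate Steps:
y = -21
Z(y) - 1*(-32125) = 131 - 1*(-32125) = 131 + 32125 = 32256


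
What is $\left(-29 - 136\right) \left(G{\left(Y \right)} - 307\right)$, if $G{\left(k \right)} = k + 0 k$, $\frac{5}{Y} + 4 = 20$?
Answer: $\frac{809655}{16} \approx 50603.0$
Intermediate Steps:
$Y = \frac{5}{16}$ ($Y = \frac{5}{-4 + 20} = \frac{5}{16} \approx 0.3125$)
$G{\left(k \right)} = k$ ($G{\left(k \right)} = k + 0 = k$)
$\left(-29 - 136\right) \left(G{\left(Y \right)} - 307\right) = \left(-29 - 136\right) \left(\frac{5}{16} - 307\right) = \left(-165\right) \left(- \frac{4907}{16}\right) = \frac{809655}{16}$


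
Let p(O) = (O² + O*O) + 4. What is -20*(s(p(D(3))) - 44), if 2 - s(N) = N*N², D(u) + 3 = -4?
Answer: 21225000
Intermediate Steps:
D(u) = -7 (D(u) = -3 - 4 = -7)
p(O) = 4 + 2*O² (p(O) = (O² + O²) + 4 = 2*O² + 4 = 4 + 2*O²)
s(N) = 2 - N³ (s(N) = 2 - N*N² = 2 - N³)
-20*(s(p(D(3))) - 44) = -20*((2 - (4 + 2*(-7)²)³) - 44) = -20*((2 - (4 + 2*49)³) - 44) = -20*((2 - (4 + 98)³) - 44) = -20*((2 - 1*102³) - 44) = -20*((2 - 1*1061208) - 44) = -20*((2 - 1061208) - 44) = -20*(-1061206 - 44) = -20*(-1061250) = 21225000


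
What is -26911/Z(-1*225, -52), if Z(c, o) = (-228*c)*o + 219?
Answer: 26911/2667381 ≈ 0.010089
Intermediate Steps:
Z(c, o) = 219 - 228*c*o (Z(c, o) = -228*c*o + 219 = 219 - 228*c*o)
-26911/Z(-1*225, -52) = -26911/(219 - 228*(-1*225)*(-52)) = -26911/(219 - 228*(-225)*(-52)) = -26911/(219 - 2667600) = -26911/(-2667381) = -26911*(-1/2667381) = 26911/2667381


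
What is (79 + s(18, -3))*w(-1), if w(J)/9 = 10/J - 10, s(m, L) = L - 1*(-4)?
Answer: -14400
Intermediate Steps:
s(m, L) = 4 + L (s(m, L) = L + 4 = 4 + L)
w(J) = -90 + 90/J (w(J) = 9*(10/J - 10) = 9*(-10 + 10/J) = -90 + 90/J)
(79 + s(18, -3))*w(-1) = (79 + (4 - 3))*(-90 + 90/(-1)) = (79 + 1)*(-90 + 90*(-1)) = 80*(-90 - 90) = 80*(-180) = -14400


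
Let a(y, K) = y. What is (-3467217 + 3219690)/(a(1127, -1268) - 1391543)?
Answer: 82509/463472 ≈ 0.17802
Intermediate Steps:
(-3467217 + 3219690)/(a(1127, -1268) - 1391543) = (-3467217 + 3219690)/(1127 - 1391543) = -247527/(-1390416) = -247527*(-1/1390416) = 82509/463472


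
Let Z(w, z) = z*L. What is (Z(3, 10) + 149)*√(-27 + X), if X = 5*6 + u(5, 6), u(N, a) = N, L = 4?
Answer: 378*√2 ≈ 534.57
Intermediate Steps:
Z(w, z) = 4*z (Z(w, z) = z*4 = 4*z)
X = 35 (X = 5*6 + 5 = 30 + 5 = 35)
(Z(3, 10) + 149)*√(-27 + X) = (4*10 + 149)*√(-27 + 35) = (40 + 149)*√8 = 189*(2*√2) = 378*√2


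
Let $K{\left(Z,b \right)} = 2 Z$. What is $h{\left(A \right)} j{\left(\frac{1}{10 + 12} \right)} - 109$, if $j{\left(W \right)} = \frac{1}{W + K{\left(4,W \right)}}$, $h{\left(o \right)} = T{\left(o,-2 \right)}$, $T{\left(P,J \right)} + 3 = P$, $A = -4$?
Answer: $- \frac{19447}{177} \approx -109.87$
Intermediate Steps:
$T{\left(P,J \right)} = -3 + P$
$h{\left(o \right)} = -3 + o$
$j{\left(W \right)} = \frac{1}{8 + W}$ ($j{\left(W \right)} = \frac{1}{W + 2 \cdot 4} = \frac{1}{W + 8} = \frac{1}{8 + W}$)
$h{\left(A \right)} j{\left(\frac{1}{10 + 12} \right)} - 109 = \frac{-3 - 4}{8 + \frac{1}{10 + 12}} - 109 = - \frac{7}{8 + \frac{1}{22}} - 109 = - \frac{7}{\frac{177}{22}} - 109 = \left(-7\right) \frac{22}{177} - 109 = - \frac{154}{177} - 109 = - \frac{19447}{177}$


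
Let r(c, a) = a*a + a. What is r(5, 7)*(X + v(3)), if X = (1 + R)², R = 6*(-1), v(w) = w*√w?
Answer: 1400 + 168*√3 ≈ 1691.0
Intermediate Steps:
v(w) = w^(3/2)
R = -6
r(c, a) = a + a² (r(c, a) = a² + a = a + a²)
X = 25 (X = (1 - 6)² = (-5)² = 25)
r(5, 7)*(X + v(3)) = (7*(1 + 7))*(25 + 3^(3/2)) = (7*8)*(25 + 3*√3) = 56*(25 + 3*√3) = 1400 + 168*√3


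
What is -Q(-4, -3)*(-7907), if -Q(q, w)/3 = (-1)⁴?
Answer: -23721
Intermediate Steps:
Q(q, w) = -3 (Q(q, w) = -3*(-1)⁴ = -3*1 = -3)
-Q(-4, -3)*(-7907) = -1*(-3)*(-7907) = 3*(-7907) = -23721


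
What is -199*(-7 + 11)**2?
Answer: -3184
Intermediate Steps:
-199*(-7 + 11)**2 = -199*4**2 = -199*16 = -3184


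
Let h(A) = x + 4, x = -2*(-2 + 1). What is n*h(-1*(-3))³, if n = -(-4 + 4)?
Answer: 0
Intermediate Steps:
x = 2 (x = -2*(-1) = 2)
n = 0 (n = -1*0 = 0)
h(A) = 6 (h(A) = 2 + 4 = 6)
n*h(-1*(-3))³ = 0*6³ = 0*216 = 0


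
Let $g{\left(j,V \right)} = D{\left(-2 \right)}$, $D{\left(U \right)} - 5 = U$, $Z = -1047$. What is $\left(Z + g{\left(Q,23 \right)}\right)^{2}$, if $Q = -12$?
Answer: $1089936$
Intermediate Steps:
$D{\left(U \right)} = 5 + U$
$g{\left(j,V \right)} = 3$ ($g{\left(j,V \right)} = 5 - 2 = 3$)
$\left(Z + g{\left(Q,23 \right)}\right)^{2} = \left(-1047 + 3\right)^{2} = \left(-1044\right)^{2} = 1089936$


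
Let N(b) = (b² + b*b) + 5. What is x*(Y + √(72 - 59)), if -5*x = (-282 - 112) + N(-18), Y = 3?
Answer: -777/5 - 259*√13/5 ≈ -342.17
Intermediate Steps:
N(b) = 5 + 2*b² (N(b) = (b² + b²) + 5 = 2*b² + 5 = 5 + 2*b²)
x = -259/5 (x = -((-282 - 112) + (5 + 2*(-18)²))/5 = -(-394 + (5 + 2*324))/5 = -(-394 + (5 + 648))/5 = -(-394 + 653)/5 = -⅕*259 = -259/5 ≈ -51.800)
x*(Y + √(72 - 59)) = -259*(3 + √(72 - 59))/5 = -259*(3 + √13)/5 = -777/5 - 259*√13/5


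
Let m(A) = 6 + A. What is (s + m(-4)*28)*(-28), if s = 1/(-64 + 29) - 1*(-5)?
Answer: -8536/5 ≈ -1707.2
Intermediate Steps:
s = 174/35 (s = 1/(-35) + 5 = -1/35 + 5 = 174/35 ≈ 4.9714)
(s + m(-4)*28)*(-28) = (174/35 + (6 - 4)*28)*(-28) = (174/35 + 2*28)*(-28) = (174/35 + 56)*(-28) = (2134/35)*(-28) = -8536/5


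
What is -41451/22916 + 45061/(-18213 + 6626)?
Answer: -4489349/787916 ≈ -5.6978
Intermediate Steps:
-41451/22916 + 45061/(-18213 + 6626) = -41451*1/22916 + 45061/(-11587) = -123/68 + 45061*(-1/11587) = -123/68 - 45061/11587 = -4489349/787916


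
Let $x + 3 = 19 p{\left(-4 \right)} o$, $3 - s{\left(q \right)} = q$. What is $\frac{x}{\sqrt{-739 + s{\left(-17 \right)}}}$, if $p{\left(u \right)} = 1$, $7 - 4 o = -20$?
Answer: $- \frac{501 i \sqrt{719}}{2876} \approx - 4.671 i$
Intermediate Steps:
$s{\left(q \right)} = 3 - q$
$o = \frac{27}{4}$ ($o = \frac{7}{4} - -5 = \frac{7}{4} + 5 = \frac{27}{4} \approx 6.75$)
$x = \frac{501}{4}$ ($x = -3 + 19 \cdot 1 \cdot \frac{27}{4} = -3 + 19 \cdot \frac{27}{4} = -3 + \frac{513}{4} = \frac{501}{4} \approx 125.25$)
$\frac{x}{\sqrt{-739 + s{\left(-17 \right)}}} = \frac{501}{4 \sqrt{-739 + \left(3 - -17\right)}} = \frac{501}{4 \sqrt{-739 + \left(3 + 17\right)}} = \frac{501}{4 \sqrt{-739 + 20}} = \frac{501}{4 \sqrt{-719}} = \frac{501}{4 i \sqrt{719}} = \frac{501 \left(- \frac{i \sqrt{719}}{719}\right)}{4} = - \frac{501 i \sqrt{719}}{2876}$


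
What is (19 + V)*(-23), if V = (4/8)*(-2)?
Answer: -414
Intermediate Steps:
V = -1 (V = (4*(⅛))*(-2) = (½)*(-2) = -1)
(19 + V)*(-23) = (19 - 1)*(-23) = 18*(-23) = -414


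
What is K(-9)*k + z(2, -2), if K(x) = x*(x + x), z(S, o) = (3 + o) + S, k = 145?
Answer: 23493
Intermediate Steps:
z(S, o) = 3 + S + o
K(x) = 2*x**2 (K(x) = x*(2*x) = 2*x**2)
K(-9)*k + z(2, -2) = (2*(-9)**2)*145 + (3 + 2 - 2) = (2*81)*145 + 3 = 162*145 + 3 = 23490 + 3 = 23493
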